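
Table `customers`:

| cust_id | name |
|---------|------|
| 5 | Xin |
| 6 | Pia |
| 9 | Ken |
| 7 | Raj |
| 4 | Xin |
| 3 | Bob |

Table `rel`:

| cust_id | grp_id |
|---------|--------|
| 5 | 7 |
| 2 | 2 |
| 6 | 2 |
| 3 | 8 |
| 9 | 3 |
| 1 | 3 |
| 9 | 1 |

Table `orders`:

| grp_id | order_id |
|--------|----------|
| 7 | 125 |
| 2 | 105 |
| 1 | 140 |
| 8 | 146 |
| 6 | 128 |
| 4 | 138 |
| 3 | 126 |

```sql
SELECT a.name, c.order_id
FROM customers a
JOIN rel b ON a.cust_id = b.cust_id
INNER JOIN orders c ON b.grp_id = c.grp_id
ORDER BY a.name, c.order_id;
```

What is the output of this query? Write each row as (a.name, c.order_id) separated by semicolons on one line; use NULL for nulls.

(Bob, 146); (Ken, 126); (Ken, 140); (Pia, 105); (Xin, 125)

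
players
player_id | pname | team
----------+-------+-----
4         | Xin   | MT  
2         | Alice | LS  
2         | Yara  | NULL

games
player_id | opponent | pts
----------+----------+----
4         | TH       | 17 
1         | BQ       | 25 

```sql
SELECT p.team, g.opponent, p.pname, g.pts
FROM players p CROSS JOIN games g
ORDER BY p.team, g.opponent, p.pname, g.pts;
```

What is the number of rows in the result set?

CROSS JOIN pairs every row of `players` with every row of `games`: 3 × 2 = 6 rows.

6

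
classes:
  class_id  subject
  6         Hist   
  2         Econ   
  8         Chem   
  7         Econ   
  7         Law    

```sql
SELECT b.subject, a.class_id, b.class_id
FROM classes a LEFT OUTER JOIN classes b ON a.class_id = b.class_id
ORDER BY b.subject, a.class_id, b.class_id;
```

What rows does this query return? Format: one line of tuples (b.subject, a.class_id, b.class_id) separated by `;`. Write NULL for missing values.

(Chem, 8, 8); (Econ, 2, 2); (Econ, 7, 7); (Econ, 7, 7); (Hist, 6, 6); (Law, 7, 7); (Law, 7, 7)

LEFT JOIN keeps every row from `classes a`; unmatched rows get NULL for `classes b`'s columns.
Matching on a.class_id = b.class_id.
- class_id=6: 1 matching b row(s), so 1 row(s) emitted.
- class_id=2: 1 matching b row(s), so 1 row(s) emitted.
- class_id=8: 1 matching b row(s), so 1 row(s) emitted.
- class_id=7: 2 matching b row(s), so 2 row(s) emitted.
- class_id=7: 2 matching b row(s), so 2 row(s) emitted.
After projecting and ordering:
b.subject | a.class_id | b.class_id
Chem | 8 | 8
Econ | 2 | 2
Econ | 7 | 7
Econ | 7 | 7
Hist | 6 | 6
Law | 7 | 7
Law | 7 | 7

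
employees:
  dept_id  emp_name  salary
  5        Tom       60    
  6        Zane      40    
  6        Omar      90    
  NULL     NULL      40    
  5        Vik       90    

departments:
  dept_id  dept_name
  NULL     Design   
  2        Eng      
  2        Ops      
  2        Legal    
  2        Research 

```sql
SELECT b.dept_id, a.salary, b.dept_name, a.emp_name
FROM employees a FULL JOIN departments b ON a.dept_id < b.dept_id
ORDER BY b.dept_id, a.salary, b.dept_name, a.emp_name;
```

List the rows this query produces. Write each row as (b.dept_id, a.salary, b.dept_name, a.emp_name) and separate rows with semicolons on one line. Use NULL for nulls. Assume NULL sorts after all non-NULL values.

FULL OUTER JOIN keeps every row from both sides; unmatched rows get NULL for the other side's columns.
Matching on a.dept_id < b.dept_id. A NULL in a compared column never satisfies the condition.
Matched pairs: 0; unmatched a rows kept: 5; unmatched b rows kept: 5.

(2, NULL, Eng, NULL); (2, NULL, Legal, NULL); (2, NULL, Ops, NULL); (2, NULL, Research, NULL); (NULL, 40, NULL, Zane); (NULL, 40, NULL, NULL); (NULL, 60, NULL, Tom); (NULL, 90, NULL, Omar); (NULL, 90, NULL, Vik); (NULL, NULL, Design, NULL)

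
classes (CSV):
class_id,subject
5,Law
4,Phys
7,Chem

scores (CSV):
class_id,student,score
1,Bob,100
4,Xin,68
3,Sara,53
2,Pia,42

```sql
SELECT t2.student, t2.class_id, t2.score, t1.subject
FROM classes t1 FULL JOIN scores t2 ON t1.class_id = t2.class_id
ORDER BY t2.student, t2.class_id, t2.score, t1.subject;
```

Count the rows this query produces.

6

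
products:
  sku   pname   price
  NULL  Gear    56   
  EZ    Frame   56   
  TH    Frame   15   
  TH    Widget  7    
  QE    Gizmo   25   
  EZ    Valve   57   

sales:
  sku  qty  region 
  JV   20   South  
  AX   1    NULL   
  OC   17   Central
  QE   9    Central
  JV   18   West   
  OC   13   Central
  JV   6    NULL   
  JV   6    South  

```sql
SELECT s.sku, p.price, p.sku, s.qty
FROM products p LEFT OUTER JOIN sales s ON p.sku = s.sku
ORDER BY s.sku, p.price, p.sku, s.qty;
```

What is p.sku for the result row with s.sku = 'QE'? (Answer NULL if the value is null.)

QE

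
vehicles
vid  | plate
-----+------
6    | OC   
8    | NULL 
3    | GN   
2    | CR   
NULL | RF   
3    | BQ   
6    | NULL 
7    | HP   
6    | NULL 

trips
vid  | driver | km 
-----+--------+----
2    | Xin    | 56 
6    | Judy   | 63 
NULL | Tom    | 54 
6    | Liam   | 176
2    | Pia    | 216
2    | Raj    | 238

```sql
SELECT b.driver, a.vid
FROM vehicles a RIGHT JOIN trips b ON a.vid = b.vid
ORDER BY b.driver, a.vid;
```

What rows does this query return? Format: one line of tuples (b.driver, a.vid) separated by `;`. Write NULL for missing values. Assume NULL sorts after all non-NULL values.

(Judy, 6); (Judy, 6); (Judy, 6); (Liam, 6); (Liam, 6); (Liam, 6); (Pia, 2); (Raj, 2); (Tom, NULL); (Xin, 2)

RIGHT JOIN keeps every row from `trips`; unmatched rows get NULL for `vehicles`'s columns.
Matching on a.vid = b.vid. A NULL in a compared column never satisfies the condition.
Matched pairs: 9; unmatched b rows kept: 1.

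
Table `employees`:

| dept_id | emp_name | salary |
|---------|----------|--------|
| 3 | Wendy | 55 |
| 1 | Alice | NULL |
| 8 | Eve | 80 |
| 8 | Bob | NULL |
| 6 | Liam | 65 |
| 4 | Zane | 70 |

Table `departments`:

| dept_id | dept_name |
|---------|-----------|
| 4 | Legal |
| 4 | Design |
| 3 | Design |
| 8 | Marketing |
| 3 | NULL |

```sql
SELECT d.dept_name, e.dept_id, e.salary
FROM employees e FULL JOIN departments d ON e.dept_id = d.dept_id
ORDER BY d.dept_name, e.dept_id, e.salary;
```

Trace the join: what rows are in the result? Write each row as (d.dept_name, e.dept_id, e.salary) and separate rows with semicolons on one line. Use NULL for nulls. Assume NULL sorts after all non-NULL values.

(Design, 3, 55); (Design, 4, 70); (Legal, 4, 70); (Marketing, 8, 80); (Marketing, 8, NULL); (NULL, 1, NULL); (NULL, 3, 55); (NULL, 6, 65)

FULL OUTER JOIN keeps every row from both sides; unmatched rows get NULL for the other side's columns.
Matching on e.dept_id = d.dept_id.
- e (dept_id=3) pairs with 2 row(s) of d.
- e (dept_id=1) has no partner → padded with NULL.
- e (dept_id=8) pairs with 1 row(s) of d.
- e (dept_id=8) pairs with 1 row(s) of d.
- e (dept_id=6) has no partner → padded with NULL.
- e (dept_id=4) pairs with 2 row(s) of d.
After projecting and ordering:
d.dept_name | e.dept_id | e.salary
Design | 3 | 55
Design | 4 | 70
Legal | 4 | 70
Marketing | 8 | 80
Marketing | 8 | NULL
NULL | 1 | NULL
NULL | 3 | 55
NULL | 6 | 65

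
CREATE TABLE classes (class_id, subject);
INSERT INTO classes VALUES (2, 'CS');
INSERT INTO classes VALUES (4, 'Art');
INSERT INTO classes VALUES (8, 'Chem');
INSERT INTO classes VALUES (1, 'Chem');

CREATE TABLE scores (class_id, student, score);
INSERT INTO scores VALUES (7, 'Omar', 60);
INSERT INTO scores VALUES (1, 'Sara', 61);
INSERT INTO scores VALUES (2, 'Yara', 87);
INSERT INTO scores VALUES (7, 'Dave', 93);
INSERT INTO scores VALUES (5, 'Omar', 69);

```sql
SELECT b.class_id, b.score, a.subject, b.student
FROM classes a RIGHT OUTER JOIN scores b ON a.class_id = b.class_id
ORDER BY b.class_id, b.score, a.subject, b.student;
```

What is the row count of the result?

RIGHT JOIN keeps every row from `scores`; unmatched rows get NULL for `classes`'s columns.
Matching on a.class_id = b.class_id.
- class_id=2: 1 matching b row(s), so 1 row(s) emitted.
- class_id=4: no matching b row.
- class_id=8: no matching b row.
- class_id=1: 1 matching b row(s), so 1 row(s) emitted.
- 3 row(s) from b found no a partner → padded with NULL.
Total: 2 matched + 3 padded = 5 rows.

5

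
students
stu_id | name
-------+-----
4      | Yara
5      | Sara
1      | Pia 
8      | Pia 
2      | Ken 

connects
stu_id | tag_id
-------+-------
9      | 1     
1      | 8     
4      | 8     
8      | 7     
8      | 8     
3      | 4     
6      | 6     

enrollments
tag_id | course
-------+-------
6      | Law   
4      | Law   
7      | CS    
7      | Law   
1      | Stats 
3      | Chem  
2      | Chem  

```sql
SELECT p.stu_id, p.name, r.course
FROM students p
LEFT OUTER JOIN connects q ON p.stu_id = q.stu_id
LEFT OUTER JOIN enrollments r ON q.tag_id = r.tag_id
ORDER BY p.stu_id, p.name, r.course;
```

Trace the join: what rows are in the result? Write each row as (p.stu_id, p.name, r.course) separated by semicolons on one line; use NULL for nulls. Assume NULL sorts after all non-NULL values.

(1, Pia, NULL); (2, Ken, NULL); (4, Yara, NULL); (5, Sara, NULL); (8, Pia, CS); (8, Pia, Law); (8, Pia, NULL)

Evaluate left to right. First `students p LEFT JOIN connects q` on stu_id: 6 row(s).
Then LEFT JOIN `enrollments r` on tag_id: each of those 6 rows is kept; rows whose q.tag_id has no match in r get NULL for r's columns.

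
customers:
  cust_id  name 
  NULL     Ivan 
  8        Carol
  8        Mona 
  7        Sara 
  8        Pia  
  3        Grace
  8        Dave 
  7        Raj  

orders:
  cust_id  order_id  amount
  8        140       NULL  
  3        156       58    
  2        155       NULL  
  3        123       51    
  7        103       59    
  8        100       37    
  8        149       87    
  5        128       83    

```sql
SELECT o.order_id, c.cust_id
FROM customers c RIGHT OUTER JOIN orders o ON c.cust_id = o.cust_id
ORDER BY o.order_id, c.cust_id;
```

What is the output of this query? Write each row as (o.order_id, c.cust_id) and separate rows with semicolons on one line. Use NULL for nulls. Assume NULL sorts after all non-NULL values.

(100, 8); (100, 8); (100, 8); (100, 8); (103, 7); (103, 7); (123, 3); (128, NULL); (140, 8); (140, 8); (140, 8); (140, 8); (149, 8); (149, 8); (149, 8); (149, 8); (155, NULL); (156, 3)

RIGHT JOIN keeps every row from `orders`; unmatched rows get NULL for `customers`'s columns.
Matching on c.cust_id = o.cust_id. A NULL in a compared column never satisfies the condition.
- cust_id=NULL: no matching o row.
- cust_id=8: 3 matching o row(s), so 3 row(s) emitted.
- cust_id=8: 3 matching o row(s), so 3 row(s) emitted.
- cust_id=7: 1 matching o row(s), so 1 row(s) emitted.
- cust_id=8: 3 matching o row(s), so 3 row(s) emitted.
- cust_id=3: 2 matching o row(s), so 2 row(s) emitted.
- cust_id=8: 3 matching o row(s), so 3 row(s) emitted.
- cust_id=7: 1 matching o row(s), so 1 row(s) emitted.
- 2 o row(s) had no c match → kept, c columns NULL.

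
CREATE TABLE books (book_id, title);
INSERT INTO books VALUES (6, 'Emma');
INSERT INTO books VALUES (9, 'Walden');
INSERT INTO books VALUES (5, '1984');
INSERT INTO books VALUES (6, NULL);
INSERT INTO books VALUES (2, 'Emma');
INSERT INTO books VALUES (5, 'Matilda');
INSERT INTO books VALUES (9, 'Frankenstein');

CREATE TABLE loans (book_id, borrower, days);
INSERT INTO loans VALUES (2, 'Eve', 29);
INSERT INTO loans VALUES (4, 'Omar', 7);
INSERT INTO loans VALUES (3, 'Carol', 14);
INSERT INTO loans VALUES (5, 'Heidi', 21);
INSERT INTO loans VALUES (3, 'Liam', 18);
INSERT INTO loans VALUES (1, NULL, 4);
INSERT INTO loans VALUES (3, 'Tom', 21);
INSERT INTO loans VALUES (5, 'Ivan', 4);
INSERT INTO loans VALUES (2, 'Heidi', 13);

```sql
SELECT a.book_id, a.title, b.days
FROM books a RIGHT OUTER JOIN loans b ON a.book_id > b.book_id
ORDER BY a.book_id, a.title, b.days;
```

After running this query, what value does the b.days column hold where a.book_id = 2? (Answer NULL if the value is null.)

4

RIGHT JOIN keeps every row from `loans`; unmatched rows get NULL for `books`'s columns.
Matching on a.book_id > b.book_id.
- a (book_id=6) pairs with 9 row(s) of b.
- a (book_id=9) pairs with 9 row(s) of b.
- a (book_id=5) pairs with 7 row(s) of b.
- a (book_id=6) pairs with 9 row(s) of b.
- a (book_id=2) pairs with 1 row(s) of b.
- a (book_id=5) pairs with 7 row(s) of b.
- a (book_id=9) pairs with 9 row(s) of b.
- every b row matched at least one a row.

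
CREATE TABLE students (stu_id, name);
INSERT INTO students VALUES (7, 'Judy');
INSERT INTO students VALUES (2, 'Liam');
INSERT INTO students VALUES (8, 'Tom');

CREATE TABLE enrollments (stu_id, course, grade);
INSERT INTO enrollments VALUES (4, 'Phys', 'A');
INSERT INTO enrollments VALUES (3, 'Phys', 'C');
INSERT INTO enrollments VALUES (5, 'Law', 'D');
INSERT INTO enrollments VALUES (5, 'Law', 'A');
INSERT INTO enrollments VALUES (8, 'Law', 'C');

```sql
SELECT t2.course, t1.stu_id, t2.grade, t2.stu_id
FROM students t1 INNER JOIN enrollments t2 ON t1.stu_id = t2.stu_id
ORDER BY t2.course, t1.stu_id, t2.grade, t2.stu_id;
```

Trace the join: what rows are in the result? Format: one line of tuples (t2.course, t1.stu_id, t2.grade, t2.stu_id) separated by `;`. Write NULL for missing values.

(Law, 8, C, 8)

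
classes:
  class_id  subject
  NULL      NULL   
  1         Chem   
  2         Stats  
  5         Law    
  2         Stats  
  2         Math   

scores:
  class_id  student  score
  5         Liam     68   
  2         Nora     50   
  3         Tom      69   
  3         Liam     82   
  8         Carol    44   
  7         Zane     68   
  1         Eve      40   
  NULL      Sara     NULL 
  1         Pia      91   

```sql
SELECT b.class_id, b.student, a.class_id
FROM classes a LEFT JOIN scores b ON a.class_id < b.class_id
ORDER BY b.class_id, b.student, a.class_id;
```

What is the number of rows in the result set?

LEFT JOIN keeps every row from `classes`; unmatched rows get NULL for `scores`'s columns.
Matching on a.class_id < b.class_id. A NULL in a compared column never satisfies the condition.
Matched pairs: 23; unmatched a rows kept: 1.
Total: 23 matched + 1 padded = 24 rows.

24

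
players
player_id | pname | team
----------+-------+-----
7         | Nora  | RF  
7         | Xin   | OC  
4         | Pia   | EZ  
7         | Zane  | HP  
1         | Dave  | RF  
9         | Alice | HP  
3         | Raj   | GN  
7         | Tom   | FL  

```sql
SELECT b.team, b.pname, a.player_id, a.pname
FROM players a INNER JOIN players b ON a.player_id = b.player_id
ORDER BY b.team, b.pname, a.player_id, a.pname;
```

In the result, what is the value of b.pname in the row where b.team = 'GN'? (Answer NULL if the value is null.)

INNER JOIN keeps only pairs where the ON condition holds.
Matching on a.player_id = b.player_id.
- a (player_id=7) pairs with 4 row(s) of b.
- a (player_id=7) pairs with 4 row(s) of b.
- a (player_id=4) pairs with 1 row(s) of b.
- a (player_id=7) pairs with 4 row(s) of b.
- a (player_id=1) pairs with 1 row(s) of b.
- a (player_id=9) pairs with 1 row(s) of b.
- a (player_id=3) pairs with 1 row(s) of b.
- a (player_id=7) pairs with 4 row(s) of b.

Raj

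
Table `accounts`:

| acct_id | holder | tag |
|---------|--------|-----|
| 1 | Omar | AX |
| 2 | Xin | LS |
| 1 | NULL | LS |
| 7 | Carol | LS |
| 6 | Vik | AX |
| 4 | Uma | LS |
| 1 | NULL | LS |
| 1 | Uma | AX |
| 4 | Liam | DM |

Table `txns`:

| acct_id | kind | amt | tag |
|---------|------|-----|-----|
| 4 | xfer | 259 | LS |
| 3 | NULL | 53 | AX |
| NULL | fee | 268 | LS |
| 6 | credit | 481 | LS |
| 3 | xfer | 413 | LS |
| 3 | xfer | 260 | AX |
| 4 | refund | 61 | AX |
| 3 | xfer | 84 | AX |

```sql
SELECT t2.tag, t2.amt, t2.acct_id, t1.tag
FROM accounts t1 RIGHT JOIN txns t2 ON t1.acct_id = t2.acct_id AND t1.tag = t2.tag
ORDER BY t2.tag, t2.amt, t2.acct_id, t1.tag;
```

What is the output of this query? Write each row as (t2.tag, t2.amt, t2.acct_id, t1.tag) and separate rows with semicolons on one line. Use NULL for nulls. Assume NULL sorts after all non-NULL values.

RIGHT JOIN keeps every row from `txns`; unmatched rows get NULL for `accounts`'s columns.
Matching on t1.acct_id = t2.acct_id AND t1.tag = t2.tag. A NULL in a compared column never satisfies the condition.
Matched pairs: 1; unmatched t2 rows kept: 7.

(AX, 53, 3, NULL); (AX, 61, 4, NULL); (AX, 84, 3, NULL); (AX, 260, 3, NULL); (LS, 259, 4, LS); (LS, 268, NULL, NULL); (LS, 413, 3, NULL); (LS, 481, 6, NULL)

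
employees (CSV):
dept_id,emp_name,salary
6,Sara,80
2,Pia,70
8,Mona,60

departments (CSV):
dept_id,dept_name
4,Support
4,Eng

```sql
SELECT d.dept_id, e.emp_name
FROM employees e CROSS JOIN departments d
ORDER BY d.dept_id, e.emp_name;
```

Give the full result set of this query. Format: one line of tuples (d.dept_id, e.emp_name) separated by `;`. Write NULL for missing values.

(4, Mona); (4, Mona); (4, Pia); (4, Pia); (4, Sara); (4, Sara)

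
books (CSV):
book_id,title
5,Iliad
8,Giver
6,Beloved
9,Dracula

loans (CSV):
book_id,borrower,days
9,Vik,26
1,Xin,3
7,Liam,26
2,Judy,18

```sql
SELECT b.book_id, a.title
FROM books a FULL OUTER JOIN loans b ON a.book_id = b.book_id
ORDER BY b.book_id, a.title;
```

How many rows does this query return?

7

FULL OUTER JOIN keeps every row from both sides; unmatched rows get NULL for the other side's columns.
Matching on a.book_id = b.book_id.
- book_id=5: no b row matches, row kept with b columns NULL.
- book_id=8: no b row matches, row kept with b columns NULL.
- book_id=6: no b row matches, row kept with b columns NULL.
- book_id=9: 1 matching b row(s), so 1 row(s) emitted.
- plus 3 unmatched b row(s), each kept with NULL a columns.
Total: 1 matched + 6 padded = 7 rows.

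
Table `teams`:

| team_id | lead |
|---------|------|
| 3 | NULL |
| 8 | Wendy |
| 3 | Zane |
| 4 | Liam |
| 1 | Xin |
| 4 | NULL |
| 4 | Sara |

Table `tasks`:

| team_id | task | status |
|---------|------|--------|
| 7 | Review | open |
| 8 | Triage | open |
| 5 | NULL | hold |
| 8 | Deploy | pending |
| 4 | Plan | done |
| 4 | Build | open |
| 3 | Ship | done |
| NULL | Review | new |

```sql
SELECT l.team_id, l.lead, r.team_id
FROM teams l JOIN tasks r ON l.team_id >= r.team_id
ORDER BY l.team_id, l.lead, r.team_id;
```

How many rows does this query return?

18

INNER JOIN keeps only pairs where the ON condition holds.
Matching on l.team_id >= r.team_id. A NULL in a compared column never satisfies the condition.
- l (team_id=3) pairs with 1 row(s) of r.
- l (team_id=8) pairs with 7 row(s) of r.
- l (team_id=3) pairs with 1 row(s) of r.
- l (team_id=4) pairs with 3 row(s) of r.
- l (team_id=1) has no partner → excluded.
- l (team_id=4) pairs with 3 row(s) of r.
- l (team_id=4) pairs with 3 row(s) of r.
Total: 18 rows.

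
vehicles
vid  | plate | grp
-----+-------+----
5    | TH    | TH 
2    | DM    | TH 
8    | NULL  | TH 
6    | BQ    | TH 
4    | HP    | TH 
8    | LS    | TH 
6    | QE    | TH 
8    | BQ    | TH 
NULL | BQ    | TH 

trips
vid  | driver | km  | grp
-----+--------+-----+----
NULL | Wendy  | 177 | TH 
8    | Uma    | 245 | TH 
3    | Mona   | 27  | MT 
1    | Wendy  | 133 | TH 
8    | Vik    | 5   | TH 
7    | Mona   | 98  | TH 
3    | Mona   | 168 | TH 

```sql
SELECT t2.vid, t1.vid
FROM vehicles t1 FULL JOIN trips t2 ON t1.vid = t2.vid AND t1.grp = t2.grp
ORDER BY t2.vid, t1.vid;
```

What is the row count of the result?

17

FULL OUTER JOIN keeps every row from both sides; unmatched rows get NULL for the other side's columns.
Matching on t1.vid = t2.vid AND t1.grp = t2.grp. A NULL in a compared column never satisfies the condition.
Matched pairs: 6; unmatched t1 rows kept: 6; unmatched t2 rows kept: 5.
Total: 6 matched + 11 padded = 17 rows.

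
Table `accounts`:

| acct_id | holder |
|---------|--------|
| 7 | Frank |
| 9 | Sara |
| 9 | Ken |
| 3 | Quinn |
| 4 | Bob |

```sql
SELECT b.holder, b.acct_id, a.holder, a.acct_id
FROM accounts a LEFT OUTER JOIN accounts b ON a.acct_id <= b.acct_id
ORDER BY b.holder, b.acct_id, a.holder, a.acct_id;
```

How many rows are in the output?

16

LEFT JOIN keeps every row from `accounts a`; unmatched rows get NULL for `accounts b`'s columns.
Matching on a.acct_id <= b.acct_id.
Matched pairs: 16; unmatched a rows kept: 0.
Total: 16 rows.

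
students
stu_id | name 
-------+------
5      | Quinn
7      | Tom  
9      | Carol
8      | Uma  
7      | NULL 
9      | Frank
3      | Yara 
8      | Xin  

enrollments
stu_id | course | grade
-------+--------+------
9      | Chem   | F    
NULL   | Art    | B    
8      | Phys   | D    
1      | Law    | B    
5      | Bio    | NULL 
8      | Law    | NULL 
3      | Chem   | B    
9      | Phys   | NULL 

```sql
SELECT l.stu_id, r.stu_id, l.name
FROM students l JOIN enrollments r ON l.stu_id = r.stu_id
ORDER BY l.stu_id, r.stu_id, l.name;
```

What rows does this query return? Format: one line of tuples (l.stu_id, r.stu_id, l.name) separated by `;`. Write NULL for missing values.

INNER JOIN keeps only pairs where the ON condition holds.
Matching on l.stu_id = r.stu_id. A NULL in a compared column never satisfies the condition.
- l row (stu_id=5): matches 1 r row(s) → 1 output row(s).
- l row (stu_id=7): no match → dropped.
- l row (stu_id=9): matches 2 r row(s) → 2 output row(s).
- l row (stu_id=8): matches 2 r row(s) → 2 output row(s).
- l row (stu_id=7): no match → dropped.
- l row (stu_id=9): matches 2 r row(s) → 2 output row(s).
- l row (stu_id=3): matches 1 r row(s) → 1 output row(s).
- l row (stu_id=8): matches 2 r row(s) → 2 output row(s).
After projecting and ordering:
l.stu_id | r.stu_id | l.name
3 | 3 | Yara
5 | 5 | Quinn
8 | 8 | Uma
8 | 8 | Uma
8 | 8 | Xin
8 | 8 | Xin
9 | 9 | Carol
9 | 9 | Carol
9 | 9 | Frank
9 | 9 | Frank

(3, 3, Yara); (5, 5, Quinn); (8, 8, Uma); (8, 8, Uma); (8, 8, Xin); (8, 8, Xin); (9, 9, Carol); (9, 9, Carol); (9, 9, Frank); (9, 9, Frank)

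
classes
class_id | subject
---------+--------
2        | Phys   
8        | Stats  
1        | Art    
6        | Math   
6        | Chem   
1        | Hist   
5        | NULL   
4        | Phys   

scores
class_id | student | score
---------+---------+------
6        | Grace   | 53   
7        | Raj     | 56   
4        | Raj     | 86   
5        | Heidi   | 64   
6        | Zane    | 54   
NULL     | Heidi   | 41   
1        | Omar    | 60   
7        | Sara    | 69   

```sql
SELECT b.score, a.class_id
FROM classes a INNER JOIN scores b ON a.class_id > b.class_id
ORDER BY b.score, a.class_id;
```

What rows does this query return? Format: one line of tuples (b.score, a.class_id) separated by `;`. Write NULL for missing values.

INNER JOIN keeps only pairs where the ON condition holds.
Matching on a.class_id > b.class_id. A NULL in a compared column never satisfies the condition.
- a row (class_id=2): matches 1 b row(s) → 1 output row(s).
- a row (class_id=8): matches 7 b row(s) → 7 output row(s).
- a row (class_id=1): no match → dropped.
- a row (class_id=6): matches 3 b row(s) → 3 output row(s).
- a row (class_id=6): matches 3 b row(s) → 3 output row(s).
- a row (class_id=1): no match → dropped.
- a row (class_id=5): matches 2 b row(s) → 2 output row(s).
- a row (class_id=4): matches 1 b row(s) → 1 output row(s).

(53, 8); (54, 8); (56, 8); (60, 2); (60, 4); (60, 5); (60, 6); (60, 6); (60, 8); (64, 6); (64, 6); (64, 8); (69, 8); (86, 5); (86, 6); (86, 6); (86, 8)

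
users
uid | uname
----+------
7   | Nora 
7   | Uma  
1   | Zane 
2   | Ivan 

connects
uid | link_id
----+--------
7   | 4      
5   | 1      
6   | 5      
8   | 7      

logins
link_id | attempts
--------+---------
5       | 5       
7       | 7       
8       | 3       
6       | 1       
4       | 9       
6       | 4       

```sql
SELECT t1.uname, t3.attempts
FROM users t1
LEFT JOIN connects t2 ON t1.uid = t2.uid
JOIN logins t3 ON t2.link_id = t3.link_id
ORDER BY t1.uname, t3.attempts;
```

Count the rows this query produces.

Evaluate left to right. First `users t1 LEFT JOIN connects t2` on uid: 4 row(s).
Then INNER JOIN `logins t3` on link_id: keep only rows whose t2.link_id appears in t3.
Result: 2 row(s).

2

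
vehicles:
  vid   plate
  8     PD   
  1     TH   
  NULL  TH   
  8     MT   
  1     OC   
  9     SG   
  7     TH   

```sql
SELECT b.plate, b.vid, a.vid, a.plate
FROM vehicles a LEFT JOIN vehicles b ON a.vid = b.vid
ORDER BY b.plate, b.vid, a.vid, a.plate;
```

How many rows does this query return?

11

LEFT JOIN keeps every row from `vehicles a`; unmatched rows get NULL for `vehicles b`'s columns.
Matching on a.vid = b.vid. A NULL in a compared column never satisfies the condition.
Matched pairs: 10; unmatched a rows kept: 1.
Total: 10 matched + 1 padded = 11 rows.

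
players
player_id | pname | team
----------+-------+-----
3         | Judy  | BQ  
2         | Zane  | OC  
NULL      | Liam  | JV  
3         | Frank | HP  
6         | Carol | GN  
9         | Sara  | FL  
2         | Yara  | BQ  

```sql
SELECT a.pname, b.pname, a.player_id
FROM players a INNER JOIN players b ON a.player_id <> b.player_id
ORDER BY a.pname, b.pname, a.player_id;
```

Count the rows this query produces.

INNER JOIN keeps only pairs where the ON condition holds.
Matching on a.player_id <> b.player_id. A NULL in a compared column never satisfies the condition.
Matched pairs: 26.
Total: 26 rows.

26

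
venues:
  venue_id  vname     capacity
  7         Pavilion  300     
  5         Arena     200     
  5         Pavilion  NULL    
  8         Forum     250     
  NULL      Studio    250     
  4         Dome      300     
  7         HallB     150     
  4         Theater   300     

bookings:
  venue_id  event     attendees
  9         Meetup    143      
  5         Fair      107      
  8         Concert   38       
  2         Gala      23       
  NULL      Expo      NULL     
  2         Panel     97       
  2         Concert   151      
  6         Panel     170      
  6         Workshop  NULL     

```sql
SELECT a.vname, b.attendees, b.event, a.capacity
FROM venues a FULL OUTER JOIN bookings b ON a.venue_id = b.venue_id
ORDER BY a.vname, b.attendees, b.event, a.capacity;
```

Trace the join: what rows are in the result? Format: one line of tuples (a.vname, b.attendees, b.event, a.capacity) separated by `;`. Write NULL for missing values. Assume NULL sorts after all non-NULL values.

(Arena, 107, Fair, 200); (Dome, NULL, NULL, 300); (Forum, 38, Concert, 250); (HallB, NULL, NULL, 150); (Pavilion, 107, Fair, NULL); (Pavilion, NULL, NULL, 300); (Studio, NULL, NULL, 250); (Theater, NULL, NULL, 300); (NULL, 23, Gala, NULL); (NULL, 97, Panel, NULL); (NULL, 143, Meetup, NULL); (NULL, 151, Concert, NULL); (NULL, 170, Panel, NULL); (NULL, NULL, Expo, NULL); (NULL, NULL, Workshop, NULL)

FULL OUTER JOIN keeps every row from both sides; unmatched rows get NULL for the other side's columns.
Matching on a.venue_id = b.venue_id. A NULL in a compared column never satisfies the condition.
- a (venue_id=7) has no partner → padded with NULL.
- a (venue_id=5) pairs with 1 row(s) of b.
- a (venue_id=5) pairs with 1 row(s) of b.
- a (venue_id=8) pairs with 1 row(s) of b.
- a (venue_id=NULL) has no partner → padded with NULL.
- a (venue_id=4) has no partner → padded with NULL.
- a (venue_id=7) has no partner → padded with NULL.
- a (venue_id=4) has no partner → padded with NULL.
- plus 7 unmatched b row(s), each kept with NULL a columns.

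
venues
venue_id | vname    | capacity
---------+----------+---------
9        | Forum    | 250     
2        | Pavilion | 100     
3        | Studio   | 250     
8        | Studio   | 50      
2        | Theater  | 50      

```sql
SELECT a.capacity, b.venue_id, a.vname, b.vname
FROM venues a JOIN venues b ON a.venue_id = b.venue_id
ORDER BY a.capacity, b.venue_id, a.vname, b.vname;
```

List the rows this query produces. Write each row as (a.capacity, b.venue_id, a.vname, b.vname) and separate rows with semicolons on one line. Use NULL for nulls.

(50, 2, Theater, Pavilion); (50, 2, Theater, Theater); (50, 8, Studio, Studio); (100, 2, Pavilion, Pavilion); (100, 2, Pavilion, Theater); (250, 3, Studio, Studio); (250, 9, Forum, Forum)

INNER JOIN keeps only pairs where the ON condition holds.
Matching on a.venue_id = b.venue_id.
Matched pairs: 7.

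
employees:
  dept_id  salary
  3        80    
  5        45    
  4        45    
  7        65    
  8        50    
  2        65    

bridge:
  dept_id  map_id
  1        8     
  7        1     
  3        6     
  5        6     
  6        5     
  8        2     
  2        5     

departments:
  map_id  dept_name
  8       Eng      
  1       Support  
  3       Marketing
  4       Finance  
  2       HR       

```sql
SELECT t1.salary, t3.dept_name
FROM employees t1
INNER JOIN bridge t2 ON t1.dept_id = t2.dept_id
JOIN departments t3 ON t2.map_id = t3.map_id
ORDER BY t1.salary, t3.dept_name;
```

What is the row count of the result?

Evaluate left to right. First `employees t1 INNER JOIN bridge t2` on dept_id: 5 row(s).
Then INNER JOIN `departments t3` on map_id: keep only rows whose t2.map_id appears in t3.
Result: 2 row(s).

2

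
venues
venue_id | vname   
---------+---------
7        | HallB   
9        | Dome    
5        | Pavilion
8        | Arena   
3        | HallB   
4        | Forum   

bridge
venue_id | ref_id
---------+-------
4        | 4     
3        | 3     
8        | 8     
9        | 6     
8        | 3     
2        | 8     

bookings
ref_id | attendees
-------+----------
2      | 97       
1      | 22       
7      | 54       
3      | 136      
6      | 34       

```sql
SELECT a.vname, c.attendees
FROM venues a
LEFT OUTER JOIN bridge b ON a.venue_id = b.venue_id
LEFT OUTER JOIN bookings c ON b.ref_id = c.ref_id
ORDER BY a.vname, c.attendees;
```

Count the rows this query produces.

7

Evaluate left to right. First `venues a LEFT JOIN bridge b` on venue_id: 7 row(s).
Then LEFT JOIN `bookings c` on ref_id: each of those 7 rows is kept; rows whose b.ref_id has no match in c get NULL for c's columns.
Result: 7 row(s).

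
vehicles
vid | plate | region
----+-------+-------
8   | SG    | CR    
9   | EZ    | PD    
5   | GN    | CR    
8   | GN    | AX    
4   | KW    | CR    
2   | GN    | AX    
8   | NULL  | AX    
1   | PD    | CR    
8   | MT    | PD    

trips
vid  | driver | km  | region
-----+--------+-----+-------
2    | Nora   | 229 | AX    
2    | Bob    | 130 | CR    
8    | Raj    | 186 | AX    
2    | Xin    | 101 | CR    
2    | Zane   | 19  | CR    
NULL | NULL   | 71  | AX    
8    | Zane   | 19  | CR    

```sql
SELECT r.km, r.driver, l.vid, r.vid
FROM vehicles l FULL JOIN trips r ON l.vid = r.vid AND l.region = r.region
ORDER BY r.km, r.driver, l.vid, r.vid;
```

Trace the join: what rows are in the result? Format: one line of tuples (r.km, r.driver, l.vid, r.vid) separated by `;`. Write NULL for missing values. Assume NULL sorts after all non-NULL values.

(19, Zane, 8, 8); (19, Zane, NULL, 2); (71, NULL, NULL, NULL); (101, Xin, NULL, 2); (130, Bob, NULL, 2); (186, Raj, 8, 8); (186, Raj, 8, 8); (229, Nora, 2, 2); (NULL, NULL, 1, NULL); (NULL, NULL, 4, NULL); (NULL, NULL, 5, NULL); (NULL, NULL, 8, NULL); (NULL, NULL, 9, NULL)

FULL OUTER JOIN keeps every row from both sides; unmatched rows get NULL for the other side's columns.
Matching on l.vid = r.vid AND l.region = r.region. A NULL in a compared column never satisfies the condition.
Matched pairs: 4; unmatched l rows kept: 5; unmatched r rows kept: 4.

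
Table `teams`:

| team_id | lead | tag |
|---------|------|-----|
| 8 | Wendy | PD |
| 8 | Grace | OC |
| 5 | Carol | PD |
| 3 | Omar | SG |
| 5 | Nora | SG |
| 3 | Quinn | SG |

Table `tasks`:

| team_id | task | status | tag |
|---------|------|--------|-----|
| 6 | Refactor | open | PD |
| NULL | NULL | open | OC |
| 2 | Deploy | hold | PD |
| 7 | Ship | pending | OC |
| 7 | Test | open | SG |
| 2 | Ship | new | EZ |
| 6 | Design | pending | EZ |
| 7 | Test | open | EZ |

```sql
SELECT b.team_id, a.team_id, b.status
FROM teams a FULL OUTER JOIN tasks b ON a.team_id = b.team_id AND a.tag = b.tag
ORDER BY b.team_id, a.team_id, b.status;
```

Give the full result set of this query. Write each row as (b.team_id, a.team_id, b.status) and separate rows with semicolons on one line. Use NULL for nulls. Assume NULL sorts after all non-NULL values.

FULL OUTER JOIN keeps every row from both sides; unmatched rows get NULL for the other side's columns.
Matching on a.team_id = b.team_id AND a.tag = b.tag. A NULL in a compared column never satisfies the condition.
Matched pairs: 0; unmatched a rows kept: 6; unmatched b rows kept: 8.

(2, NULL, hold); (2, NULL, new); (6, NULL, open); (6, NULL, pending); (7, NULL, open); (7, NULL, open); (7, NULL, pending); (NULL, 3, NULL); (NULL, 3, NULL); (NULL, 5, NULL); (NULL, 5, NULL); (NULL, 8, NULL); (NULL, 8, NULL); (NULL, NULL, open)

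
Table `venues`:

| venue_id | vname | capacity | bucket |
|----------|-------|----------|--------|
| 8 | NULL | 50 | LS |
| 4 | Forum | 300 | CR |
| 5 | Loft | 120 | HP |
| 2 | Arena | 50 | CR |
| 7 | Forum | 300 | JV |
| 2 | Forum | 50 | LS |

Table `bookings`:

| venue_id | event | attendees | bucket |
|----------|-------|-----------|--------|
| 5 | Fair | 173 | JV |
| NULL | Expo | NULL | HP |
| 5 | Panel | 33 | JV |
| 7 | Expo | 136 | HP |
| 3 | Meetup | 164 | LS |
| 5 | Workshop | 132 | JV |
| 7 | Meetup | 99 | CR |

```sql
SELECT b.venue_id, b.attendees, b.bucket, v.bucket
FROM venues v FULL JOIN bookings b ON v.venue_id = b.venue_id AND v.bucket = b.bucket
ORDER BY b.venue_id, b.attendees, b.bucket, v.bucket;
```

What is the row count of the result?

13

FULL OUTER JOIN keeps every row from both sides; unmatched rows get NULL for the other side's columns.
Matching on v.venue_id = b.venue_id AND v.bucket = b.bucket. A NULL in a compared column never satisfies the condition.
- v row (venue_id=8, bucket=LS): no match → kept, b columns NULL.
- v row (venue_id=4, bucket=CR): no match → kept, b columns NULL.
- v row (venue_id=5, bucket=HP): no match → kept, b columns NULL.
- v row (venue_id=2, bucket=CR): no match → kept, b columns NULL.
- v row (venue_id=7, bucket=JV): no match → kept, b columns NULL.
- v row (venue_id=2, bucket=LS): no match → kept, b columns NULL.
- 7 b row(s) had no v match → kept, v columns NULL.
Total: 0 matched + 13 padded = 13 rows.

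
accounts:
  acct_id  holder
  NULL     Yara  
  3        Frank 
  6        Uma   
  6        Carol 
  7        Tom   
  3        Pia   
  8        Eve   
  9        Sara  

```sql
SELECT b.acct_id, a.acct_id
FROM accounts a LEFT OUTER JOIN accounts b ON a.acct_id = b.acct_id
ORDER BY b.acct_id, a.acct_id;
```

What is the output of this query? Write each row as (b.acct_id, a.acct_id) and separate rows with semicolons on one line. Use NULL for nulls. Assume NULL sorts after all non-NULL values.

LEFT JOIN keeps every row from `accounts a`; unmatched rows get NULL for `accounts b`'s columns.
Matching on a.acct_id = b.acct_id. A NULL in a compared column never satisfies the condition.
- a[0] acct_id=NULL → no match; kept with NULLs on the b side.
- a[1] acct_id=3 → 2 match(es) in b → 2 row(s).
- a[2] acct_id=6 → 2 match(es) in b → 2 row(s).
- a[3] acct_id=6 → 2 match(es) in b → 2 row(s).
- a[4] acct_id=7 → 1 match(es) in b → 1 row(s).
- a[5] acct_id=3 → 2 match(es) in b → 2 row(s).
- a[6] acct_id=8 → 1 match(es) in b → 1 row(s).
- a[7] acct_id=9 → 1 match(es) in b → 1 row(s).

(3, 3); (3, 3); (3, 3); (3, 3); (6, 6); (6, 6); (6, 6); (6, 6); (7, 7); (8, 8); (9, 9); (NULL, NULL)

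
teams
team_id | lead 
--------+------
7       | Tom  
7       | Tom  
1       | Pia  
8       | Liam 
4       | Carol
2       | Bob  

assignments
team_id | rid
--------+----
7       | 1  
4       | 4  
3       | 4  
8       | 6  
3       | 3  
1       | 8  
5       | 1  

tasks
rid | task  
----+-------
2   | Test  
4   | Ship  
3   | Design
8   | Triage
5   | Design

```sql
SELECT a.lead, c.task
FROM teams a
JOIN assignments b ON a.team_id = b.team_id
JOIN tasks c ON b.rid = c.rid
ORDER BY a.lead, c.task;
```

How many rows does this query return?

Step 1 — a INNER JOIN b on team_id → 5 row(s).
Then INNER JOIN `tasks c` on rid: keep only rows whose b.rid appears in c.
Result: 2 row(s).

2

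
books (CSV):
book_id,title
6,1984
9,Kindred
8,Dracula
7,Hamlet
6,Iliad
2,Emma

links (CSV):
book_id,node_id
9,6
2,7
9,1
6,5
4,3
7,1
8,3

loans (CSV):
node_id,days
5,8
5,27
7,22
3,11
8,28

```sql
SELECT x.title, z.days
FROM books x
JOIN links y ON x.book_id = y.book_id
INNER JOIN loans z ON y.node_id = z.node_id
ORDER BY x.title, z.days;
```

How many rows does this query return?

Step 1 — x INNER JOIN y on book_id → 7 row(s).
Then INNER JOIN `loans z` on node_id: keep only rows whose y.node_id appears in z.
Result: 6 row(s).

6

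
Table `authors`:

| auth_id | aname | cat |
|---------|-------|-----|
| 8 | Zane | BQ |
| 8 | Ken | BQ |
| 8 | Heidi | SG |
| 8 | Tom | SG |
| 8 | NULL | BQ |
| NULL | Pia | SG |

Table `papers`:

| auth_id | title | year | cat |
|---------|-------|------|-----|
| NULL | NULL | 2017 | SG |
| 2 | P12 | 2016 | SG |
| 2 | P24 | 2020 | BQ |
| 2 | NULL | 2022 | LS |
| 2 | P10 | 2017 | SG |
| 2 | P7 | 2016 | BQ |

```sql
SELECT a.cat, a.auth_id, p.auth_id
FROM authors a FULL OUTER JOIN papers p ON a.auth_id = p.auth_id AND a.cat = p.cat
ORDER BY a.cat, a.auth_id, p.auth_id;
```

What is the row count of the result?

FULL OUTER JOIN keeps every row from both sides; unmatched rows get NULL for the other side's columns.
Matching on a.auth_id = p.auth_id AND a.cat = p.cat. A NULL in a compared column never satisfies the condition.
- a row (auth_id=8, cat=BQ): no match → kept, p columns NULL.
- a row (auth_id=8, cat=BQ): no match → kept, p columns NULL.
- a row (auth_id=8, cat=SG): no match → kept, p columns NULL.
- a row (auth_id=8, cat=SG): no match → kept, p columns NULL.
- a row (auth_id=8, cat=BQ): no match → kept, p columns NULL.
- a row (auth_id=NULL, cat=SG): no match → kept, p columns NULL.
- 6 p row(s) had no a match → kept, a columns NULL.
Total: 0 matched + 12 padded = 12 rows.

12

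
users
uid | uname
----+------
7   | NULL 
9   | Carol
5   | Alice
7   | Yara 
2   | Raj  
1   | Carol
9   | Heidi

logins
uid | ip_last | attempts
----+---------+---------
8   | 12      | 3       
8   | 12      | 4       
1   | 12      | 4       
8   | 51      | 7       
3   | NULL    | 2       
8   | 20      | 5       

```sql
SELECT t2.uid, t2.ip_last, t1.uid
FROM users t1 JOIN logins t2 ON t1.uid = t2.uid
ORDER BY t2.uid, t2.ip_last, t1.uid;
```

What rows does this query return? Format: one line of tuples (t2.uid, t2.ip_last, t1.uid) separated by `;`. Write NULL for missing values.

(1, 12, 1)

INNER JOIN keeps only pairs where the ON condition holds.
Matching on t1.uid = t2.uid.
- t1 row (uid=7): no match → dropped.
- t1 row (uid=9): no match → dropped.
- t1 row (uid=5): no match → dropped.
- t1 row (uid=7): no match → dropped.
- t1 row (uid=2): no match → dropped.
- t1 row (uid=1): matches 1 t2 row(s) → 1 output row(s).
- t1 row (uid=9): no match → dropped.
After projecting and ordering:
t2.uid | t2.ip_last | t1.uid
1 | 12 | 1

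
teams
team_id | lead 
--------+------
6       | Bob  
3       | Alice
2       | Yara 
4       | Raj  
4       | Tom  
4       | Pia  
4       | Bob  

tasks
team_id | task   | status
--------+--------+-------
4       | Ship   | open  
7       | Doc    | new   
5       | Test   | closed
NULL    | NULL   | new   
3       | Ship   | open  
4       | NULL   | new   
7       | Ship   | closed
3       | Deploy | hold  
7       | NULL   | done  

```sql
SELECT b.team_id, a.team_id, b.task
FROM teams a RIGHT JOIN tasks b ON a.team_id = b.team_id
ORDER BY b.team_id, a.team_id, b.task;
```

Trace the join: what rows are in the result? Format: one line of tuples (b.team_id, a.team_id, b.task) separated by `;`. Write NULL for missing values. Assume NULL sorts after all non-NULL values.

(3, 3, Deploy); (3, 3, Ship); (4, 4, Ship); (4, 4, Ship); (4, 4, Ship); (4, 4, Ship); (4, 4, NULL); (4, 4, NULL); (4, 4, NULL); (4, 4, NULL); (5, NULL, Test); (7, NULL, Doc); (7, NULL, Ship); (7, NULL, NULL); (NULL, NULL, NULL)

RIGHT JOIN keeps every row from `tasks`; unmatched rows get NULL for `teams`'s columns.
Matching on a.team_id = b.team_id. A NULL in a compared column never satisfies the condition.
- team_id=6: no matching b row.
- team_id=3: 2 matching b row(s), so 2 row(s) emitted.
- team_id=2: no matching b row.
- team_id=4: 2 matching b row(s), so 2 row(s) emitted.
- team_id=4: 2 matching b row(s), so 2 row(s) emitted.
- team_id=4: 2 matching b row(s), so 2 row(s) emitted.
- team_id=4: 2 matching b row(s), so 2 row(s) emitted.
- 5 b row(s) had no a match → kept, a columns NULL.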